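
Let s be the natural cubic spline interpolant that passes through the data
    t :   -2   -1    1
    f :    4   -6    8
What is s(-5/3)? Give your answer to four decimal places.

-0.1728

Put M_i = s'' at the i-th knot. Here h = (1, 2) and Δ = (-10, 7), so the interior equations h_(i-1)·M_(i-1) + 2(h_(i-1)+h_i)·M_i + h_i·M_(i+1) = 6(Δ_i − Δ_(i-1)) read
  1·M_0 + 6·M_1 + 2·M_2 = 6(Δ_1 - Δ_0) = 102
Natural end conditions: M_0 = M_2 = 0.
Hence M_0 = 0, M_1 = 17, M_2 = 0.
On [-2, -1], s(t) = 4 - 77/6·(t + 2) + 0·(t + 2)² + 17/6·(t + 2)³.
With (t + 2) = 1/3: s(-5/3) = -14/81.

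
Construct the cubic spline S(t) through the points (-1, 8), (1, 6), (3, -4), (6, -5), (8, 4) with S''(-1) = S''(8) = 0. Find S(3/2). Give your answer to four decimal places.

3.8575

Write M_i for S''(x_i). With h_i = 2, 2, 3, 2 and divided differences Δ_i = -1, -5, -1/3, 9/2, the continuity of S' gives the tridiagonal system
  2·M_0 + 8·M_1 + 2·M_2 = 6(Δ_1 - Δ_0) = -24
  2·M_1 + 10·M_2 + 3·M_3 = 6(Δ_2 - Δ_1) = 28
  3·M_2 + 10·M_3 + 2·M_4 = 6(Δ_3 - Δ_2) = 29
Natural end conditions: M_0 = M_4 = 0.
Forward elimination and back-substitution give M_0 = 0, M_1 = -1285/344, M_2 = 253/86, M_3 = 347/172, M_4 = 0.
On [1, 3], S(t) = 6 - 1801/516·(t - 1) - 1285/688·(t - 1)² + 2297/4128·(t - 1)³.
With (t - 1) = 1/2: S(3/2) = 42463/11008.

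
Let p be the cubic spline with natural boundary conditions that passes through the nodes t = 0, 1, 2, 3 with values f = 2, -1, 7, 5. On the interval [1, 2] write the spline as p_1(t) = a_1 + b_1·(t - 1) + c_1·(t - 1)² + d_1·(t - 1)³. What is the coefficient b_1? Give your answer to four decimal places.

With σ_i denoting the second derivative at x_i, h_i = 1, 1, 1, and Δ_i = (y_(i+1) − y_i)/h_i = -3, 8, -2:
  1·σ_0 + 4·σ_1 + 1·σ_2 = 6(Δ_1 - Δ_0) = 66
  1·σ_1 + 4·σ_2 + 1·σ_3 = 6(Δ_2 - Δ_1) = -60
Natural end conditions: σ_0 = σ_3 = 0.
Forward elimination and back-substitution give σ_0 = 0, σ_1 = 108/5, σ_2 = -102/5, σ_3 = 0.
On [1, 2], with p_1(t) = a_1 + b_1·(t - 1) + c_1·(t - 1)² + d_1·(t - 1)³: c_1 = σ_1/2 = 54/5, d_1 = (σ_2 - σ_1)/(6h_1) = -7, b_1 = Δ_1 - h_1(2σ_1 + σ_2)/6 = 21/5.

4.2000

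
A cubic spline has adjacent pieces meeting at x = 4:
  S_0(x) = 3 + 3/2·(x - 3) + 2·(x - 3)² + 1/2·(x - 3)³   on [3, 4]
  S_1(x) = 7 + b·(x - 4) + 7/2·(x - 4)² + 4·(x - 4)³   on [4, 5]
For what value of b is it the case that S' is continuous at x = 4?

S_0'(x) = 3/2 + 4·(x - 3) + 3/2·(x - 3)², so S_0'(4) = 7. On the right, S_1'(4) = b, so b = 7.

7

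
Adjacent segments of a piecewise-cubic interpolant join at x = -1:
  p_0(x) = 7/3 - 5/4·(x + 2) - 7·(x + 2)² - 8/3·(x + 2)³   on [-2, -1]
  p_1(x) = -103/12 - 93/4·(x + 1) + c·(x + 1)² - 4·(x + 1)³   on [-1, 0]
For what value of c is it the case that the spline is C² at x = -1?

-15

p_0''(x) = -14 - 16·(x + 2), so p_0''(-1) = -30. On the right, p_1''(-1) = 2c, so c = -15.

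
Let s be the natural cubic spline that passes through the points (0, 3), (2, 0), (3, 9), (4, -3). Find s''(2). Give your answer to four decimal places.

Let M_i = s''(x_i). Step sizes h_i = 2, 1, 1; slopes of the chords Δ_i = (y_(i+1) - y_i)/h_i = -3/2, 9, -12.
  2·M_0 + 6·M_1 + 1·M_2 = 6(Δ_1 - Δ_0) = 63
  1·M_1 + 4·M_2 + 1·M_3 = 6(Δ_2 - Δ_1) = -126
Natural end conditions: M_0 = M_3 = 0.
Forward elimination and back-substitution give M_0 = 0, M_1 = 378/23, M_2 = -819/23, M_3 = 0.

16.4348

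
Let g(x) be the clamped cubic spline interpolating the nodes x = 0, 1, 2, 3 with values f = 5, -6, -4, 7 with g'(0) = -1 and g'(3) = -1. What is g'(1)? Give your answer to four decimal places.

Let M_i = g''(x_i). Step sizes h_i = 1, 1, 1; slopes of the chords Δ_i = (y_(i+1) - y_i)/h_i = -11, 2, 11.
  1·M_0 + 4·M_1 + 1·M_2 = 6(Δ_1 - Δ_0) = 78
  1·M_1 + 4·M_2 + 1·M_3 = 6(Δ_2 - Δ_1) = 54
Clamped end conditions give two more equations: 2h_0·M_0 + h_0·M_1 = 6(Δ_0 - g'(0)) = -60 and h_2·M_2 + 2h_2·M_3 = 6(g'(3) - Δ_2) = -72.
Forward elimination and back-substitution give M_0 = -214/5, M_1 = 128/5, M_2 = 92/5, M_3 = -226/5.
On [1, 2], g'(x) = b_1 + 2c_1·(x - 1) + 3d_1·(x - 1)² with b_1 = Δ_1 - h_1(2M_1 + M_2)/6 = -48/5, c_1 = M_1/2 = 64/5, d_1 = (M_2 - M_1)/(6h_1) = -6/5. So g'(1) = -48/5.

-9.6000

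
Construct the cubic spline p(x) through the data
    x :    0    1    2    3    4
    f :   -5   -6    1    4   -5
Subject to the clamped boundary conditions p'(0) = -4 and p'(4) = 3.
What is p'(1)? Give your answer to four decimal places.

Put M_i = p'' at the i-th knot. Here h = (1, 1, 1, 1) and Δ = (-1, 7, 3, -9), so the interior equations h_(i-1)·M_(i-1) + 2(h_(i-1)+h_i)·M_i + h_i·M_(i+1) = 6(Δ_i − Δ_(i-1)) read
  1·M_0 + 4·M_1 + 1·M_2 = 6(Δ_1 - Δ_0) = 48
  1·M_1 + 4·M_2 + 1·M_3 = 6(Δ_2 - Δ_1) = -24
  1·M_2 + 4·M_3 + 1·M_4 = 6(Δ_3 - Δ_2) = -72
Clamped end conditions give two more equations: 2h_0·M_0 + h_0·M_1 = 6(Δ_0 - p'(0)) = 18 and h_3·M_3 + 2h_3·M_4 = 6(p'(4) - Δ_3) = 72.
Solving the tridiagonal system: M_0 = 13/4, M_1 = 23/2, M_2 = -5/4, M_3 = -61/2, M_4 = 205/4.
On [1, 2], p'(x) = b_1 + 2c_1·(x - 1) + 3d_1·(x - 1)² with b_1 = Δ_1 - h_1(2M_1 + M_2)/6 = 27/8, c_1 = M_1/2 = 23/4, d_1 = (M_2 - M_1)/(6h_1) = -17/8. So p'(1) = 27/8.

3.3750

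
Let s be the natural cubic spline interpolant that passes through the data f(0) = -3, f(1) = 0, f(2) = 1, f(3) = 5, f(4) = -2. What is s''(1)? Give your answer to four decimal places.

Put M_i = s'' at the i-th knot. Here h = (1, 1, 1, 1) and Δ = (3, 1, 4, -7), so the interior equations h_(i-1)·M_(i-1) + 2(h_(i-1)+h_i)·M_i + h_i·M_(i+1) = 6(Δ_i − Δ_(i-1)) read
  1·M_0 + 4·M_1 + 1·M_2 = 6(Δ_1 - Δ_0) = -12
  1·M_1 + 4·M_2 + 1·M_3 = 6(Δ_2 - Δ_1) = 18
  1·M_2 + 4·M_3 + 1·M_4 = 6(Δ_3 - Δ_2) = -66
Natural end conditions: M_0 = M_4 = 0.
Hence M_0 = 0, M_1 = -159/28, M_2 = 75/7, M_3 = -537/28, M_4 = 0.

-5.6786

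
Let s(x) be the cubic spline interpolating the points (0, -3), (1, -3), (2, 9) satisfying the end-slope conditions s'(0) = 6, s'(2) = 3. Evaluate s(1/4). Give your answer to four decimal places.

-2.4727

Put σ_i = s'' at the i-th knot. Here h = (1, 1) and Δ = (0, 12), so the interior equations h_(i-1)·σ_(i-1) + 2(h_(i-1)+h_i)·σ_i + h_i·σ_(i+1) = 6(Δ_i − Δ_(i-1)) read
  1·σ_0 + 4·σ_1 + 1·σ_2 = 6(Δ_1 - Δ_0) = 72
Clamped end conditions give two more equations: 2h_0·σ_0 + h_0·σ_1 = 6(Δ_0 - s'(0)) = -36 and h_1·σ_1 + 2h_1·σ_2 = 6(s'(2) - Δ_1) = -54.
Solving the tridiagonal system: σ_0 = -75/2, σ_1 = 39, σ_2 = -93/2.
On [0, 1], s(x) = -3 + 6·x - 75/4·x² + 51/4·x³.
With x = 1/4: s(1/4) = -633/256.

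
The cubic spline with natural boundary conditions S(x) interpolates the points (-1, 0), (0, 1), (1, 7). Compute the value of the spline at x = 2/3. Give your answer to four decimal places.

Put M_i = S'' at the i-th knot. Here h = (1, 1) and Δ = (1, 6), so the interior equations h_(i-1)·M_(i-1) + 2(h_(i-1)+h_i)·M_i + h_i·M_(i+1) = 6(Δ_i − Δ_(i-1)) read
  1·M_0 + 4·M_1 + 1·M_2 = 6(Δ_1 - Δ_0) = 30
Natural end conditions: M_0 = M_2 = 0.
Solving the tridiagonal system: M_0 = 0, M_1 = 15/2, M_2 = 0.
On [0, 1], S(x) = 1 + 7/2·x + 15/4·x² - 5/4·x³.
With x = 2/3: S(2/3) = 125/27.

4.6296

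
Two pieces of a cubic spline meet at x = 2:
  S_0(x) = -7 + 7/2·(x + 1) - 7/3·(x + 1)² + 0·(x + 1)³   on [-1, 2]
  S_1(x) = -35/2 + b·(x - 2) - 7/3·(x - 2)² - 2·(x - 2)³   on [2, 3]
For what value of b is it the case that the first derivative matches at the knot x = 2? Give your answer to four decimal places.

-10.5000

S_0'(x) = 7/2 - 14/3·(x + 1) + 0·(x + 1)², so S_0'(2) = -21/2. On the right, S_1'(2) = b, so b = -21/2.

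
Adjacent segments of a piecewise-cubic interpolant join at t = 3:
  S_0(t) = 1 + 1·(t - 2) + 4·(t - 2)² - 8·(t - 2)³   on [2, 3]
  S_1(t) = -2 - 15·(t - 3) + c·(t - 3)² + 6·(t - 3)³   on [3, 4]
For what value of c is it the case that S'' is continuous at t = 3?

-20

S_0''(t) = 8 - 48·(t - 2), so S_0''(3) = -40. On the right, S_1''(3) = 2c, so c = -20.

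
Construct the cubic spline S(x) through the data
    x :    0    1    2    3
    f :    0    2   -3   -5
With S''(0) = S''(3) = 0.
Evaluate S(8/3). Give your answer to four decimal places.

Put M_i = S'' at the i-th knot. Here h = (1, 1, 1) and Δ = (2, -5, -2), so the interior equations h_(i-1)·M_(i-1) + 2(h_(i-1)+h_i)·M_i + h_i·M_(i+1) = 6(Δ_i − Δ_(i-1)) read
  1·M_0 + 4·M_1 + 1·M_2 = 6(Δ_1 - Δ_0) = -42
  1·M_1 + 4·M_2 + 1·M_3 = 6(Δ_2 - Δ_1) = 18
Natural end conditions: M_0 = M_3 = 0.
Hence M_0 = 0, M_1 = -62/5, M_2 = 38/5, M_3 = 0.
On [2, 3], S(x) = -3 - 68/15·(x - 2) + 19/5·(x - 2)² - 19/15·(x - 2)³.
With (x - 2) = 2/3: S(8/3) = -1907/405.

-4.7086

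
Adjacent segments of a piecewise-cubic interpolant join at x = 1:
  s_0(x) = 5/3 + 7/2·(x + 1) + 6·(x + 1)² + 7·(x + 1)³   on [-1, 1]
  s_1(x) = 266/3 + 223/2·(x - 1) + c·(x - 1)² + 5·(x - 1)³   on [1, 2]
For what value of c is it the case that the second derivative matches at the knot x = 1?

48

s_0''(x) = 12 + 42·(x + 1), so s_0''(1) = 96. On the right, s_1''(1) = 2c, so c = 48.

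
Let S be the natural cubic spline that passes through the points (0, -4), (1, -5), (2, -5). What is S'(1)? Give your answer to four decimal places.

-0.5000

Put M_i = S'' at the i-th knot. Here h = (1, 1) and Δ = (-1, 0), so the interior equations h_(i-1)·M_(i-1) + 2(h_(i-1)+h_i)·M_i + h_i·M_(i+1) = 6(Δ_i − Δ_(i-1)) read
  1·M_0 + 4·M_1 + 1·M_2 = 6(Δ_1 - Δ_0) = 6
Natural end conditions: M_0 = M_2 = 0.
Forward elimination and back-substitution give M_0 = 0, M_1 = 3/2, M_2 = 0.
On [1, 2], S'(x) = b_1 + 2c_1·(x - 1) + 3d_1·(x - 1)² with b_1 = Δ_1 - h_1(2M_1 + M_2)/6 = -1/2, c_1 = M_1/2 = 3/4, d_1 = (M_2 - M_1)/(6h_1) = -1/4. So S'(1) = -1/2.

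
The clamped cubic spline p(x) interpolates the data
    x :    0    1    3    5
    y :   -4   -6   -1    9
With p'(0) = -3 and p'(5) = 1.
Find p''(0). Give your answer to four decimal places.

Put m_i = p'' at the i-th knot. Here h = (1, 2, 2) and Δ = (-2, 5/2, 5), so the interior equations h_(i-1)·m_(i-1) + 2(h_(i-1)+h_i)·m_i + h_i·m_(i+1) = 6(Δ_i − Δ_(i-1)) read
  1·m_0 + 6·m_1 + 2·m_2 = 6(Δ_1 - Δ_0) = 27
  2·m_1 + 8·m_2 + 2·m_3 = 6(Δ_2 - Δ_1) = 15
Clamped end conditions give two more equations: 2h_0·m_0 + h_0·m_1 = 6(Δ_0 - p'(0)) = 6 and h_2·m_2 + 2h_2·m_3 = 6(p'(5) - Δ_2) = -24.
Forward elimination and back-substitution give m_0 = 31/23, m_1 = 76/23, m_2 = 67/23, m_3 = -343/46.

1.3478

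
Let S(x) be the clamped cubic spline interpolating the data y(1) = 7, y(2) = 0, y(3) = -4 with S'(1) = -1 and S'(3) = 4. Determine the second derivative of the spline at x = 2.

Let σ_i = S''(x_i). Step sizes h_i = 1, 1; slopes of the chords Δ_i = (y_(i+1) - y_i)/h_i = -7, -4.
  1·σ_0 + 4·σ_1 + 1·σ_2 = 6(Δ_1 - Δ_0) = 18
Clamped end conditions give two more equations: 2h_0·σ_0 + h_0·σ_1 = 6(Δ_0 - S'(1)) = -36 and h_1·σ_1 + 2h_1·σ_2 = 6(S'(3) - Δ_1) = 48.
Forward elimination and back-substitution give σ_0 = -20, σ_1 = 4, σ_2 = 22.

4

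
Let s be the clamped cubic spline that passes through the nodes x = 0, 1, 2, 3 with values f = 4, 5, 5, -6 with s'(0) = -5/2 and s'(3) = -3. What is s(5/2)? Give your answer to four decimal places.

Let M_i = s''(x_i). Step sizes h_i = 1, 1, 1; slopes of the chords Δ_i = (y_(i+1) - y_i)/h_i = 1, 0, -11.
  1·M_0 + 4·M_1 + 1·M_2 = 6(Δ_1 - Δ_0) = -6
  1·M_1 + 4·M_2 + 1·M_3 = 6(Δ_2 - Δ_1) = -66
Clamped end conditions give two more equations: 2h_0·M_0 + h_0·M_1 = 6(Δ_0 - s'(0)) = 21 and h_2·M_2 + 2h_2·M_3 = 6(s'(3) - Δ_2) = 48.
Forward elimination and back-substitution give M_0 = 136/15, M_1 = 43/15, M_2 = -398/15, M_3 = 559/15.
On [2, 3], s(x) = 5 - 251/30·(x - 2) - 199/15·(x - 2)² + 319/30·(x - 2)³.
With (x - 2) = 1/2: s(5/2) = -281/240.

-1.1708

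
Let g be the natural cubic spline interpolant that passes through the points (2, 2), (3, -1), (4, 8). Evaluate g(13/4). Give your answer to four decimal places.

With M_i denoting the second derivative at x_i, h_i = 1, 1, and Δ_i = (y_(i+1) − y_i)/h_i = -3, 9:
  1·M_0 + 4·M_1 + 1·M_2 = 6(Δ_1 - Δ_0) = 72
Natural end conditions: M_0 = M_2 = 0.
Solving: M_0 = 0, M_1 = 18, M_2 = 0.
On [3, 4], g(x) = -1 + 3·(x - 3) + 9·(x - 3)² - 3·(x - 3)³.
With (x - 3) = 1/4: g(13/4) = 17/64.

0.2656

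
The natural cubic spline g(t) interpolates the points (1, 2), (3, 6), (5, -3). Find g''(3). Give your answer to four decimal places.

Write M_i for g''(x_i). With h_i = 2, 2 and divided differences Δ_i = 2, -9/2, the continuity of g' gives the tridiagonal system
  2·M_0 + 8·M_1 + 2·M_2 = 6(Δ_1 - Δ_0) = -39
Natural end conditions: M_0 = M_2 = 0.
Solving the tridiagonal system: M_0 = 0, M_1 = -39/8, M_2 = 0.

-4.8750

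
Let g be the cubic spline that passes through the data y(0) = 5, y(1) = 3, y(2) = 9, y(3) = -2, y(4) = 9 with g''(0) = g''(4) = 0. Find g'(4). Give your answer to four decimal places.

Put m_i = g'' at the i-th knot. Here h = (1, 1, 1, 1) and Δ = (-2, 6, -11, 11), so the interior equations h_(i-1)·m_(i-1) + 2(h_(i-1)+h_i)·m_i + h_i·m_(i+1) = 6(Δ_i − Δ_(i-1)) read
  1·m_0 + 4·m_1 + 1·m_2 = 6(Δ_1 - Δ_0) = 48
  1·m_1 + 4·m_2 + 1·m_3 = 6(Δ_2 - Δ_1) = -102
  1·m_2 + 4·m_3 + 1·m_4 = 6(Δ_3 - Δ_2) = 132
Natural end conditions: m_0 = m_4 = 0.
Hence m_0 = 0, m_1 = 45/2, m_2 = -42, m_3 = 87/2, m_4 = 0.
On [3, 4], g'(t) = b_3 + 2c_3·(t - 3) + 3d_3·(t - 3)² with b_3 = Δ_3 - h_3(2m_3 + m_4)/6 = -7/2, c_3 = m_3/2 = 87/4, d_3 = (m_4 - m_3)/(6h_3) = -29/4. So g'(4) = 73/4.

18.2500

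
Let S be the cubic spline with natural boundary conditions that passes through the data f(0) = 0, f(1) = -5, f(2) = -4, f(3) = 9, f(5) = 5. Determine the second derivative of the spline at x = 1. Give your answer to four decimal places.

Write M_i for S''(x_i). With h_i = 1, 1, 1, 2 and divided differences Δ_i = -5, 1, 13, -2, the continuity of S' gives the tridiagonal system
  1·M_0 + 4·M_1 + 1·M_2 = 6(Δ_1 - Δ_0) = 36
  1·M_1 + 4·M_2 + 1·M_3 = 6(Δ_2 - Δ_1) = 72
  1·M_2 + 6·M_3 + 2·M_4 = 6(Δ_3 - Δ_2) = -90
Natural end conditions: M_0 = M_4 = 0.
Hence M_0 = 0, M_1 = 153/43, M_2 = 936/43, M_3 = -801/43, M_4 = 0.

3.5581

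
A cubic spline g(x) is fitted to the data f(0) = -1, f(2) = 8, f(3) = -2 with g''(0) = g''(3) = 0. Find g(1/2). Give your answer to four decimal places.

With σ_i denoting the second derivative at x_i, h_i = 2, 1, and Δ_i = (y_(i+1) − y_i)/h_i = 9/2, -10:
  2·σ_0 + 6·σ_1 + 1·σ_2 = 6(Δ_1 - Δ_0) = -87
Natural end conditions: σ_0 = σ_2 = 0.
Forward elimination and back-substitution give σ_0 = 0, σ_1 = -29/2, σ_2 = 0.
On [0, 2], g(x) = -1 + 28/3·x + 0·x² - 29/24·x³.
With x = 1/2: g(1/2) = 225/64.

3.5156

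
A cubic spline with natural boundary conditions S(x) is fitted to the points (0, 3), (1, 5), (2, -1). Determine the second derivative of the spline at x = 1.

-12

Put M_i = S'' at the i-th knot. Here h = (1, 1) and Δ = (2, -6), so the interior equations h_(i-1)·M_(i-1) + 2(h_(i-1)+h_i)·M_i + h_i·M_(i+1) = 6(Δ_i − Δ_(i-1)) read
  1·M_0 + 4·M_1 + 1·M_2 = 6(Δ_1 - Δ_0) = -48
Natural end conditions: M_0 = M_2 = 0.
Solving: M_0 = 0, M_1 = -12, M_2 = 0.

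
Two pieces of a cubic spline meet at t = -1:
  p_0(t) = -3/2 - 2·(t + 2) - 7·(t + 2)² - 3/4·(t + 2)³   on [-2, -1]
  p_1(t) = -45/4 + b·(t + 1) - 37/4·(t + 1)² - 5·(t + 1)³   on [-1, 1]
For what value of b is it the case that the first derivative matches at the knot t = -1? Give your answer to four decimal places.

-18.2500

p_0'(t) = -2 - 14·(t + 2) - 9/4·(t + 2)², so p_0'(-1) = -73/4. On the right, p_1'(-1) = b, so b = -73/4.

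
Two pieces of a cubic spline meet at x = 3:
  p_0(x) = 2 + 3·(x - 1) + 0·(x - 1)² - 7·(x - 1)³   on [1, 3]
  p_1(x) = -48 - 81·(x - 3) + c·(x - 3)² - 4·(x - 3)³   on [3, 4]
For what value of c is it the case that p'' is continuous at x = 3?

p_0''(x) = 0 - 42·(x - 1), so p_0''(3) = -84. On the right, p_1''(3) = 2c, so c = -42.

-42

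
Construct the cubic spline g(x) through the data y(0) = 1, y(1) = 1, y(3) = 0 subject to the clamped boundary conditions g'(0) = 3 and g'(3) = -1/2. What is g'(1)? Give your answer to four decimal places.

Put M_i = g'' at the i-th knot. Here h = (1, 2) and Δ = (0, -1/2), so the interior equations h_(i-1)·M_(i-1) + 2(h_(i-1)+h_i)·M_i + h_i·M_(i+1) = 6(Δ_i − Δ_(i-1)) read
  1·M_0 + 6·M_1 + 2·M_2 = 6(Δ_1 - Δ_0) = -3
Clamped end conditions give two more equations: 2h_0·M_0 + h_0·M_1 = 6(Δ_0 - g'(0)) = -18 and h_1·M_1 + 2h_1·M_2 = 6(g'(3) - Δ_1) = 0.
Solving the tridiagonal system: M_0 = -29/3, M_1 = 4/3, M_2 = -2/3.
On [1, 3], g'(x) = b_1 + 2c_1·(x - 1) + 3d_1·(x - 1)² with b_1 = Δ_1 - h_1(2M_1 + M_2)/6 = -7/6, c_1 = M_1/2 = 2/3, d_1 = (M_2 - M_1)/(6h_1) = -1/6. So g'(1) = -7/6.

-1.1667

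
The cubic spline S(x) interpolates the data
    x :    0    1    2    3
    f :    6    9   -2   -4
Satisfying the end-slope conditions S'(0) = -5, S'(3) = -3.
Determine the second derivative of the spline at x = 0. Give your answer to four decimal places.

Write m_i for S''(x_i). With h_i = 1, 1, 1 and divided differences Δ_i = 3, -11, -2, the continuity of S' gives the tridiagonal system
  1·m_0 + 4·m_1 + 1·m_2 = 6(Δ_1 - Δ_0) = -84
  1·m_1 + 4·m_2 + 1·m_3 = 6(Δ_2 - Δ_1) = 54
Clamped end conditions give two more equations: 2h_0·m_0 + h_0·m_1 = 6(Δ_0 - S'(0)) = 48 and h_2·m_2 + 2h_2·m_3 = 6(S'(3) - Δ_2) = -6.
Hence m_0 = 130/3, m_1 = -116/3, m_2 = 82/3, m_3 = -50/3.

43.3333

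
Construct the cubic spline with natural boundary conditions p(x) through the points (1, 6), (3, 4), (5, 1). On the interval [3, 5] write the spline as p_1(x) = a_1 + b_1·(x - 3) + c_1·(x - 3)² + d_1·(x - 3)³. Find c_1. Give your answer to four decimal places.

-0.1875

Put M_i = p'' at the i-th knot. Here h = (2, 2) and Δ = (-1, -3/2), so the interior equations h_(i-1)·M_(i-1) + 2(h_(i-1)+h_i)·M_i + h_i·M_(i+1) = 6(Δ_i − Δ_(i-1)) read
  2·M_0 + 8·M_1 + 2·M_2 = 6(Δ_1 - Δ_0) = -3
Natural end conditions: M_0 = M_2 = 0.
Solving: M_0 = 0, M_1 = -3/8, M_2 = 0.
On [3, 5], with p_1(x) = a_1 + b_1·(x - 3) + c_1·(x - 3)² + d_1·(x - 3)³: c_1 = M_1/2 = -3/16, d_1 = (M_2 - M_1)/(6h_1) = 1/32, b_1 = Δ_1 - h_1(2M_1 + M_2)/6 = -5/4.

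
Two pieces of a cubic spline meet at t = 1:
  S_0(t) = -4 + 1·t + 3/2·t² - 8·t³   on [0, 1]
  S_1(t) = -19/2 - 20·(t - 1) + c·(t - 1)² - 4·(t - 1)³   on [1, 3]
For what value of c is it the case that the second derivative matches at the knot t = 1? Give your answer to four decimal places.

S_0''(t) = 3 - 48·t, so S_0''(1) = -45. On the right, S_1''(1) = 2c, so c = -45/2.

-22.5000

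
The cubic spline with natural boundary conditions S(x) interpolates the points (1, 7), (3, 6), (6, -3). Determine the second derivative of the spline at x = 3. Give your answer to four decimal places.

Write σ_i for S''(x_i). With h_i = 2, 3 and divided differences Δ_i = -1/2, -3, the continuity of S' gives the tridiagonal system
  2·σ_0 + 10·σ_1 + 3·σ_2 = 6(Δ_1 - Δ_0) = -15
Natural end conditions: σ_0 = σ_2 = 0.
Forward elimination and back-substitution give σ_0 = 0, σ_1 = -3/2, σ_2 = 0.

-1.5000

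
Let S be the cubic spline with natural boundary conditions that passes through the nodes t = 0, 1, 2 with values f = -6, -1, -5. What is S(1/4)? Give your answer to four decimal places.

-4.2227

Write M_i for S''(x_i). With h_i = 1, 1 and divided differences Δ_i = 5, -4, the continuity of S' gives the tridiagonal system
  1·M_0 + 4·M_1 + 1·M_2 = 6(Δ_1 - Δ_0) = -54
Natural end conditions: M_0 = M_2 = 0.
Hence M_0 = 0, M_1 = -27/2, M_2 = 0.
On [0, 1], S(t) = -6 + 29/4·t + 0·t² - 9/4·t³.
With t = 1/4: S(1/4) = -1081/256.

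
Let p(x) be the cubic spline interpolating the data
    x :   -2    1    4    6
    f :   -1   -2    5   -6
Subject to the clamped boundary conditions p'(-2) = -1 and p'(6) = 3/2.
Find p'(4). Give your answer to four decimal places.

With M_i denoting the second derivative at x_i, h_i = 3, 3, 2, and Δ_i = (y_(i+1) − y_i)/h_i = -1/3, 7/3, -11/2:
  3·M_0 + 12·M_1 + 3·M_2 = 6(Δ_1 - Δ_0) = 16
  3·M_1 + 10·M_2 + 2·M_3 = 6(Δ_2 - Δ_1) = -47
Clamped end conditions give two more equations: 2h_0·M_0 + h_0·M_1 = 6(Δ_0 - p'(-2)) = 4 and h_2·M_2 + 2h_2·M_3 = 6(p'(6) - Δ_2) = 42.
Solving the tridiagonal system: M_0 = -24/19, M_1 = 220/57, M_2 = -168/19, M_3 = 567/38.
On [4, 6], p'(x) = b_2 + 2c_2·(x - 4) + 3d_2·(x - 4)² with b_2 = Δ_2 - h_2(2M_2 + M_3)/6 = -87/19, c_2 = M_2/2 = -84/19, d_2 = (M_3 - M_2)/(6h_2) = 301/152. So p'(4) = -87/19.

-4.5789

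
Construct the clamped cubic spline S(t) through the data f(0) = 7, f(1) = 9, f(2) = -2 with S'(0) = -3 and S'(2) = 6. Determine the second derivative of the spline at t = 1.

Write m_i for S''(x_i). With h_i = 1, 1 and divided differences Δ_i = 2, -11, the continuity of S' gives the tridiagonal system
  1·m_0 + 4·m_1 + 1·m_2 = 6(Δ_1 - Δ_0) = -78
Clamped end conditions give two more equations: 2h_0·m_0 + h_0·m_1 = 6(Δ_0 - S'(0)) = 30 and h_1·m_1 + 2h_1·m_2 = 6(S'(2) - Δ_1) = 102.
Solving the tridiagonal system: m_0 = 39, m_1 = -48, m_2 = 75.

-48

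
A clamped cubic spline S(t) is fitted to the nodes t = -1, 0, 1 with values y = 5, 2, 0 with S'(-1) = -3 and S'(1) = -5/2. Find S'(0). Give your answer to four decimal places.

-2.3750

Put σ_i = S'' at the i-th knot. Here h = (1, 1) and Δ = (-3, -2), so the interior equations h_(i-1)·σ_(i-1) + 2(h_(i-1)+h_i)·σ_i + h_i·σ_(i+1) = 6(Δ_i − Δ_(i-1)) read
  1·σ_0 + 4·σ_1 + 1·σ_2 = 6(Δ_1 - Δ_0) = 6
Clamped end conditions give two more equations: 2h_0·σ_0 + h_0·σ_1 = 6(Δ_0 - S'(-1)) = 0 and h_1·σ_1 + 2h_1·σ_2 = 6(S'(1) - Δ_1) = -3.
Solving: σ_0 = -5/4, σ_1 = 5/2, σ_2 = -11/4.
On [0, 1], S'(t) = b_1 + 2c_1·t + 3d_1·t² with b_1 = Δ_1 - h_1(2σ_1 + σ_2)/6 = -19/8, c_1 = σ_1/2 = 5/4, d_1 = (σ_2 - σ_1)/(6h_1) = -7/8. So S'(0) = -19/8.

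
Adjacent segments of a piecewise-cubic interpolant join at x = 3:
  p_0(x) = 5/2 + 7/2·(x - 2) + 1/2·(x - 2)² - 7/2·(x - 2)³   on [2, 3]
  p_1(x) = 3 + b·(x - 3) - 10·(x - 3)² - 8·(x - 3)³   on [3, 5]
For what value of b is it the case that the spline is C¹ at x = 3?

-6

p_0'(x) = 7/2 + 1·(x - 2) - 21/2·(x - 2)², so p_0'(3) = -6. On the right, p_1'(3) = b, so b = -6.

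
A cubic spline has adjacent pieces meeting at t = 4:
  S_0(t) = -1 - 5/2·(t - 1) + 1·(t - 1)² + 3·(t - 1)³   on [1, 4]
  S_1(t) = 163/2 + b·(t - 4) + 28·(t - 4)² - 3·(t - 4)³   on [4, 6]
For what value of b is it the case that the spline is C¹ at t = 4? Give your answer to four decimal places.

84.5000

S_0'(t) = -5/2 + 2·(t - 1) + 9·(t - 1)², so S_0'(4) = 169/2. On the right, S_1'(4) = b, so b = 169/2.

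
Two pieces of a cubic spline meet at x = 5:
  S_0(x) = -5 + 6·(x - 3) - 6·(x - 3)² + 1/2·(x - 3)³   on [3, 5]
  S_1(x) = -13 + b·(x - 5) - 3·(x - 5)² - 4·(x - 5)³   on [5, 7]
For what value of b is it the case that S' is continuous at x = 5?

-12

S_0'(x) = 6 - 12·(x - 3) + 3/2·(x - 3)², so S_0'(5) = -12. On the right, S_1'(5) = b, so b = -12.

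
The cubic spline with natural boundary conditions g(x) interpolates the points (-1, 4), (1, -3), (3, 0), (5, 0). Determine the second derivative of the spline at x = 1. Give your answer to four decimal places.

Write m_i for g''(x_i). With h_i = 2, 2, 2 and divided differences Δ_i = -7/2, 3/2, 0, the continuity of g' gives the tridiagonal system
  2·m_0 + 8·m_1 + 2·m_2 = 6(Δ_1 - Δ_0) = 30
  2·m_1 + 8·m_2 + 2·m_3 = 6(Δ_2 - Δ_1) = -9
Natural end conditions: m_0 = m_3 = 0.
Solving the tridiagonal system: m_0 = 0, m_1 = 43/10, m_2 = -11/5, m_3 = 0.

4.3000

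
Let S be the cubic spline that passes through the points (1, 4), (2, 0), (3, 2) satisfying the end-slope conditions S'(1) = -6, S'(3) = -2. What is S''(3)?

-19

Put σ_i = S'' at the i-th knot. Here h = (1, 1) and Δ = (-4, 2), so the interior equations h_(i-1)·σ_(i-1) + 2(h_(i-1)+h_i)·σ_i + h_i·σ_(i+1) = 6(Δ_i − Δ_(i-1)) read
  1·σ_0 + 4·σ_1 + 1·σ_2 = 6(Δ_1 - Δ_0) = 36
Clamped end conditions give two more equations: 2h_0·σ_0 + h_0·σ_1 = 6(Δ_0 - S'(1)) = 12 and h_1·σ_1 + 2h_1·σ_2 = 6(S'(3) - Δ_1) = -24.
Forward elimination and back-substitution give σ_0 = -1, σ_1 = 14, σ_2 = -19.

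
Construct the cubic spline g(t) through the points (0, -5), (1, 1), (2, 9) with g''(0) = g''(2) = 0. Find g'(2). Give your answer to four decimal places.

8.5000

Put M_i = g'' at the i-th knot. Here h = (1, 1) and Δ = (6, 8), so the interior equations h_(i-1)·M_(i-1) + 2(h_(i-1)+h_i)·M_i + h_i·M_(i+1) = 6(Δ_i − Δ_(i-1)) read
  1·M_0 + 4·M_1 + 1·M_2 = 6(Δ_1 - Δ_0) = 12
Natural end conditions: M_0 = M_2 = 0.
Solving: M_0 = 0, M_1 = 3, M_2 = 0.
On [1, 2], g'(t) = b_1 + 2c_1·(t - 1) + 3d_1·(t - 1)² with b_1 = Δ_1 - h_1(2M_1 + M_2)/6 = 7, c_1 = M_1/2 = 3/2, d_1 = (M_2 - M_1)/(6h_1) = -1/2. So g'(2) = 17/2.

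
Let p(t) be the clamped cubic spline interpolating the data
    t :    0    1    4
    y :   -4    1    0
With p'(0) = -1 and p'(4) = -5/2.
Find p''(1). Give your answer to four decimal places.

Let m_i = p''(x_i). Step sizes h_i = 1, 3; slopes of the chords Δ_i = (y_(i+1) - y_i)/h_i = 5, -1/3.
  1·m_0 + 8·m_1 + 3·m_2 = 6(Δ_1 - Δ_0) = -32
Clamped end conditions give two more equations: 2h_0·m_0 + h_0·m_1 = 6(Δ_0 - p'(0)) = 36 and h_1·m_1 + 2h_1·m_2 = 6(p'(4) - Δ_1) = -13.
Hence m_0 = 173/8, m_1 = -29/4, m_2 = 35/24.

-7.2500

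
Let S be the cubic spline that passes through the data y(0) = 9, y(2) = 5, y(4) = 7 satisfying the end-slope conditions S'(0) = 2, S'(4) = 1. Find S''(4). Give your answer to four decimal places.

With M_i denoting the second derivative at x_i, h_i = 2, 2, and Δ_i = (y_(i+1) − y_i)/h_i = -2, 1:
  2·M_0 + 8·M_1 + 2·M_2 = 6(Δ_1 - Δ_0) = 18
Clamped end conditions give two more equations: 2h_0·M_0 + h_0·M_1 = 6(Δ_0 - S'(0)) = -24 and h_1·M_1 + 2h_1·M_2 = 6(S'(4) - Δ_1) = 0.
Hence M_0 = -17/2, M_1 = 5, M_2 = -5/2.

-2.5000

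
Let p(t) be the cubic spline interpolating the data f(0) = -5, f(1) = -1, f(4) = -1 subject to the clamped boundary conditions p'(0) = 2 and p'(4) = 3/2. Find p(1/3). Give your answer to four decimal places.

-3.9306

Let σ_i = p''(x_i). Step sizes h_i = 1, 3; slopes of the chords Δ_i = (y_(i+1) - y_i)/h_i = 4, 0.
  1·σ_0 + 8·σ_1 + 3·σ_2 = 6(Δ_1 - Δ_0) = -24
Clamped end conditions give two more equations: 2h_0·σ_0 + h_0·σ_1 = 6(Δ_0 - p'(0)) = 12 and h_1·σ_1 + 2h_1·σ_2 = 6(p'(4) - Δ_1) = 9.
Forward elimination and back-substitution give σ_0 = 71/8, σ_1 = -23/4, σ_2 = 35/8.
On [0, 1], p(t) = -5 + 2·t + 71/16·t² - 39/16·t³.
With t = 1/3: p(1/3) = -283/72.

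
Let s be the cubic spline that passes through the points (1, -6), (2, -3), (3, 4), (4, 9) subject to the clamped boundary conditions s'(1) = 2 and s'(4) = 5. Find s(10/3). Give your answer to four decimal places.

Put M_i = s'' at the i-th knot. Here h = (1, 1, 1) and Δ = (3, 7, 5), so the interior equations h_(i-1)·M_(i-1) + 2(h_(i-1)+h_i)·M_i + h_i·M_(i+1) = 6(Δ_i − Δ_(i-1)) read
  1·M_0 + 4·M_1 + 1·M_2 = 6(Δ_1 - Δ_0) = 24
  1·M_1 + 4·M_2 + 1·M_3 = 6(Δ_2 - Δ_1) = -12
Clamped end conditions give two more equations: 2h_0·M_0 + h_0·M_1 = 6(Δ_0 - s'(1)) = 6 and h_2·M_2 + 2h_2·M_3 = 6(s'(4) - Δ_2) = 0.
Forward elimination and back-substitution give M_0 = -4/5, M_1 = 38/5, M_2 = -28/5, M_3 = 14/5.
On [3, 4], s(x) = 4 + 32/5·(x - 3) - 14/5·(x - 3)² + 7/5·(x - 3)³.
With (x - 3) = 1/3: s(10/3) = 793/135.

5.8741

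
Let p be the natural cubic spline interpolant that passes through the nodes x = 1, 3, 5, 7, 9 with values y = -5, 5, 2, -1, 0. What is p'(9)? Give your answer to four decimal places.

Write σ_i for p''(x_i). With h_i = 2, 2, 2, 2 and divided differences Δ_i = 5, -3/2, -3/2, 1/2, the continuity of p' gives the tridiagonal system
  2·σ_0 + 8·σ_1 + 2·σ_2 = 6(Δ_1 - Δ_0) = -39
  2·σ_1 + 8·σ_2 + 2·σ_3 = 6(Δ_2 - Δ_1) = 0
  2·σ_2 + 8·σ_3 + 2·σ_4 = 6(Δ_3 - Δ_2) = 12
Natural end conditions: σ_0 = σ_4 = 0.
Solving the tridiagonal system: σ_0 = 0, σ_1 = -573/112, σ_2 = 27/28, σ_3 = 141/112, σ_4 = 0.
On [7, 9], p'(x) = b_3 + 2c_3·(x - 7) + 3d_3·(x - 7)² with b_3 = Δ_3 - h_3(2σ_3 + σ_4)/6 = -19/56, c_3 = σ_3/2 = 141/224, d_3 = (σ_4 - σ_3)/(6h_3) = -47/448. So p'(9) = 103/112.

0.9196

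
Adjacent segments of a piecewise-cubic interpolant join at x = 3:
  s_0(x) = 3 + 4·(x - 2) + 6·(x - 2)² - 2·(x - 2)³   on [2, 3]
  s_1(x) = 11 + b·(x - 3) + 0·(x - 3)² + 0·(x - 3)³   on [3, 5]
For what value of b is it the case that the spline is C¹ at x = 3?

s_0'(x) = 4 + 12·(x - 2) - 6·(x - 2)², so s_0'(3) = 10. On the right, s_1'(3) = b, so b = 10.

10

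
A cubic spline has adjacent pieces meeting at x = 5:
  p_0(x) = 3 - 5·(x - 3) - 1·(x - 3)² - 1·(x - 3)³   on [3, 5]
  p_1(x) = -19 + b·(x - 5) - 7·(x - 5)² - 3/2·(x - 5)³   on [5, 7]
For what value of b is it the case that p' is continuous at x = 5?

-21

p_0'(x) = -5 - 2·(x - 3) - 3·(x - 3)², so p_0'(5) = -21. On the right, p_1'(5) = b, so b = -21.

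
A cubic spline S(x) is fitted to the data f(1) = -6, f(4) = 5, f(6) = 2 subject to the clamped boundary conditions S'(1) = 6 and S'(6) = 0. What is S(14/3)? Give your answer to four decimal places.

Let σ_i = S''(x_i). Step sizes h_i = 3, 2; slopes of the chords Δ_i = (y_(i+1) - y_i)/h_i = 11/3, -3/2.
  3·σ_0 + 10·σ_1 + 2·σ_2 = 6(Δ_1 - Δ_0) = -31
Clamped end conditions give two more equations: 2h_0·σ_0 + h_0·σ_1 = 6(Δ_0 - S'(1)) = -14 and h_1·σ_1 + 2h_1·σ_2 = 6(S'(6) - Δ_1) = 9.
Solving the tridiagonal system: σ_0 = -13/30, σ_1 = -19/5, σ_2 = 83/20.
On [4, 6], S(x) = 5 - 7/20·(x - 4) - 19/10·(x - 4)² + 53/80·(x - 4)³.
With (x - 4) = 2/3: S(14/3) = 556/135.

4.1185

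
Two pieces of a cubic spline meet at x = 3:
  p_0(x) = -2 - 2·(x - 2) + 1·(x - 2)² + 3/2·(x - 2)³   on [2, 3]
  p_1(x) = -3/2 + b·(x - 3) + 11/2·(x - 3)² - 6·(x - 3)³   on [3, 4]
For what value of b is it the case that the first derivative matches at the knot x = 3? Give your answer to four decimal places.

4.5000

p_0'(x) = -2 + 2·(x - 2) + 9/2·(x - 2)², so p_0'(3) = 9/2. On the right, p_1'(3) = b, so b = 9/2.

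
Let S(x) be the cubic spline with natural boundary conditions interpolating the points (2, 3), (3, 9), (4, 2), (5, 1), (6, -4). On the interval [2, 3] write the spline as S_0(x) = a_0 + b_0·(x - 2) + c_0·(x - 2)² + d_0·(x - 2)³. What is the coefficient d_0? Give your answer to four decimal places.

Write σ_i for S''(x_i). With h_i = 1, 1, 1, 1 and divided differences Δ_i = 6, -7, -1, -5, the continuity of S' gives the tridiagonal system
  1·σ_0 + 4·σ_1 + 1·σ_2 = 6(Δ_1 - Δ_0) = -78
  1·σ_1 + 4·σ_2 + 1·σ_3 = 6(Δ_2 - Δ_1) = 36
  1·σ_2 + 4·σ_3 + 1·σ_4 = 6(Δ_3 - Δ_2) = -24
Natural end conditions: σ_0 = σ_4 = 0.
Solving: σ_0 = 0, σ_1 = -669/28, σ_2 = 123/7, σ_3 = -291/28, σ_4 = 0.
On [2, 3], with S_0(x) = a_0 + b_0·(x - 2) + c_0·(x - 2)² + d_0·(x - 2)³: c_0 = σ_0/2 = 0, d_0 = (σ_1 - σ_0)/(6h_0) = -223/56, b_0 = Δ_0 - h_0(2σ_0 + σ_1)/6 = 559/56.

-3.9821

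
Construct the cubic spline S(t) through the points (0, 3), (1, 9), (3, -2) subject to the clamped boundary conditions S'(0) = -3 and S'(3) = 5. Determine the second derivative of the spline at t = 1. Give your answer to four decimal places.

-28.3333

Write M_i for S''(x_i). With h_i = 1, 2 and divided differences Δ_i = 6, -11/2, the continuity of S' gives the tridiagonal system
  1·M_0 + 6·M_1 + 2·M_2 = 6(Δ_1 - Δ_0) = -69
Clamped end conditions give two more equations: 2h_0·M_0 + h_0·M_1 = 6(Δ_0 - S'(0)) = 54 and h_1·M_1 + 2h_1·M_2 = 6(S'(3) - Δ_1) = 63.
Hence M_0 = 247/6, M_1 = -85/3, M_2 = 359/12.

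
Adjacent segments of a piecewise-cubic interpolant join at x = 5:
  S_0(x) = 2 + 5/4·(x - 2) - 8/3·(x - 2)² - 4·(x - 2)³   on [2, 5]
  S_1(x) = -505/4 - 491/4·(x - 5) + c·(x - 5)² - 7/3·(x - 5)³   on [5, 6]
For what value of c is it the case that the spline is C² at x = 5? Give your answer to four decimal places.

S_0''(x) = -16/3 - 24·(x - 2), so S_0''(5) = -232/3. On the right, S_1''(5) = 2c, so c = -116/3.

-38.6667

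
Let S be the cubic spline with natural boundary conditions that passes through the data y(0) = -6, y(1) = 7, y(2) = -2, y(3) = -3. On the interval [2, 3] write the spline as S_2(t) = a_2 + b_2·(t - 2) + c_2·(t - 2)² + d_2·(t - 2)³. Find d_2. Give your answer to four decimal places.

Write M_i for S''(x_i). With h_i = 1, 1, 1 and divided differences Δ_i = 13, -9, -1, the continuity of S' gives the tridiagonal system
  1·M_0 + 4·M_1 + 1·M_2 = 6(Δ_1 - Δ_0) = -132
  1·M_1 + 4·M_2 + 1·M_3 = 6(Δ_2 - Δ_1) = 48
Natural end conditions: M_0 = M_3 = 0.
Hence M_0 = 0, M_1 = -192/5, M_2 = 108/5, M_3 = 0.
On [2, 3], with S_2(t) = a_2 + b_2·(t - 2) + c_2·(t - 2)² + d_2·(t - 2)³: c_2 = M_2/2 = 54/5, d_2 = (M_3 - M_2)/(6h_2) = -18/5, b_2 = Δ_2 - h_2(2M_2 + M_3)/6 = -41/5.

-3.6000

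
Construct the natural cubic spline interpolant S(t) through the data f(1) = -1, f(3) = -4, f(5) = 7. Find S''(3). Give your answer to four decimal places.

5.2500

Put m_i = S'' at the i-th knot. Here h = (2, 2) and Δ = (-3/2, 11/2), so the interior equations h_(i-1)·m_(i-1) + 2(h_(i-1)+h_i)·m_i + h_i·m_(i+1) = 6(Δ_i − Δ_(i-1)) read
  2·m_0 + 8·m_1 + 2·m_2 = 6(Δ_1 - Δ_0) = 42
Natural end conditions: m_0 = m_2 = 0.
Forward elimination and back-substitution give m_0 = 0, m_1 = 21/4, m_2 = 0.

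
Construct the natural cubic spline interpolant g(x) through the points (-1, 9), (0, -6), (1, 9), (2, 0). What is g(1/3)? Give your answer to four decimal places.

-2.0667

Let σ_i = g''(x_i). Step sizes h_i = 1, 1, 1; slopes of the chords Δ_i = (y_(i+1) - y_i)/h_i = -15, 15, -9.
  1·σ_0 + 4·σ_1 + 1·σ_2 = 6(Δ_1 - Δ_0) = 180
  1·σ_1 + 4·σ_2 + 1·σ_3 = 6(Δ_2 - Δ_1) = -144
Natural end conditions: σ_0 = σ_3 = 0.
Solving the tridiagonal system: σ_0 = 0, σ_1 = 288/5, σ_2 = -252/5, σ_3 = 0.
On [0, 1], g(x) = -6 + 21/5·x + 144/5·x² - 18·x³.
With x = 1/3: g(1/3) = -31/15.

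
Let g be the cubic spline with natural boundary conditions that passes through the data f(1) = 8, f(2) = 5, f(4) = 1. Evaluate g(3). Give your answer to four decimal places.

Put M_i = g'' at the i-th knot. Here h = (1, 2) and Δ = (-3, -2), so the interior equations h_(i-1)·M_(i-1) + 2(h_(i-1)+h_i)·M_i + h_i·M_(i+1) = 6(Δ_i − Δ_(i-1)) read
  1·M_0 + 6·M_1 + 2·M_2 = 6(Δ_1 - Δ_0) = 6
Natural end conditions: M_0 = M_2 = 0.
Solving the tridiagonal system: M_0 = 0, M_1 = 1, M_2 = 0.
On [2, 4], g(t) = 5 - 8/3·(t - 2) + 1/2·(t - 2)² - 1/12·(t - 2)³.
With (t - 2) = 1: g(3) = 11/4.

2.7500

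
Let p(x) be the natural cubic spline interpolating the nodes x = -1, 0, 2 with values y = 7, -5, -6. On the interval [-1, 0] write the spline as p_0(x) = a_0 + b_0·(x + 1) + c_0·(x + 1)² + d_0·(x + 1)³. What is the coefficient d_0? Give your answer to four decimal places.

1.9167

With M_i denoting the second derivative at x_i, h_i = 1, 2, and Δ_i = (y_(i+1) − y_i)/h_i = -12, -1/2:
  1·M_0 + 6·M_1 + 2·M_2 = 6(Δ_1 - Δ_0) = 69
Natural end conditions: M_0 = M_2 = 0.
Forward elimination and back-substitution give M_0 = 0, M_1 = 23/2, M_2 = 0.
On [-1, 0], with p_0(x) = a_0 + b_0·(x + 1) + c_0·(x + 1)² + d_0·(x + 1)³: c_0 = M_0/2 = 0, d_0 = (M_1 - M_0)/(6h_0) = 23/12, b_0 = Δ_0 - h_0(2M_0 + M_1)/6 = -167/12.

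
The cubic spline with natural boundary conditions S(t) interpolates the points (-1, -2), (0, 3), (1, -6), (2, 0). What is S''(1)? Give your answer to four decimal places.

29.6000

Write m_i for S''(x_i). With h_i = 1, 1, 1 and divided differences Δ_i = 5, -9, 6, the continuity of S' gives the tridiagonal system
  1·m_0 + 4·m_1 + 1·m_2 = 6(Δ_1 - Δ_0) = -84
  1·m_1 + 4·m_2 + 1·m_3 = 6(Δ_2 - Δ_1) = 90
Natural end conditions: m_0 = m_3 = 0.
Solving the tridiagonal system: m_0 = 0, m_1 = -142/5, m_2 = 148/5, m_3 = 0.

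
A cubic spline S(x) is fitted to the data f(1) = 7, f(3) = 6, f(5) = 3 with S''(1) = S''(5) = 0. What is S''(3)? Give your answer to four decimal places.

Write M_i for S''(x_i). With h_i = 2, 2 and divided differences Δ_i = -1/2, -3/2, the continuity of S' gives the tridiagonal system
  2·M_0 + 8·M_1 + 2·M_2 = 6(Δ_1 - Δ_0) = -6
Natural end conditions: M_0 = M_2 = 0.
Forward elimination and back-substitution give M_0 = 0, M_1 = -3/4, M_2 = 0.

-0.7500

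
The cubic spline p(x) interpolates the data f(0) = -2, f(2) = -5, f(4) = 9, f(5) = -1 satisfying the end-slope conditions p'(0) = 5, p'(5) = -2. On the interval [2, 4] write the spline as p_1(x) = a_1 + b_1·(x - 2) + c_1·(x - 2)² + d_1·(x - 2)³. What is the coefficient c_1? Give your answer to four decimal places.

9.2717

Let m_i = p''(x_i). Step sizes h_i = 2, 2, 1; slopes of the chords Δ_i = (y_(i+1) - y_i)/h_i = -3/2, 7, -10.
  2·m_0 + 8·m_1 + 2·m_2 = 6(Δ_1 - Δ_0) = 51
  2·m_1 + 6·m_2 + 1·m_3 = 6(Δ_2 - Δ_1) = -102
Clamped end conditions give two more equations: 2h_0·m_0 + h_0·m_1 = 6(Δ_0 - p'(0)) = -39 and h_2·m_2 + 2h_2·m_3 = 6(p'(5) - Δ_2) = 48.
Solving: m_0 = -875/46, m_1 = 853/46, m_2 = -682/23, m_3 = 893/23.
On [2, 4], with p_1(x) = a_1 + b_1·(x - 2) + c_1·(x - 2)² + d_1·(x - 2)³: c_1 = m_1/2 = 853/92, d_1 = (m_2 - m_1)/(6h_1) = -739/184, b_1 = Δ_1 - h_1(2m_1 + m_2)/6 = 104/23.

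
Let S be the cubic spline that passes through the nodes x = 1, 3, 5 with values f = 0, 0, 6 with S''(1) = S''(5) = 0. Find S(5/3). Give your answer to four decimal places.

-0.4444

Let M_i = S''(x_i). Step sizes h_i = 2, 2; slopes of the chords Δ_i = (y_(i+1) - y_i)/h_i = 0, 3.
  2·M_0 + 8·M_1 + 2·M_2 = 6(Δ_1 - Δ_0) = 18
Natural end conditions: M_0 = M_2 = 0.
Forward elimination and back-substitution give M_0 = 0, M_1 = 9/4, M_2 = 0.
On [1, 3], S(x) = 0 - 3/4·(x - 1) + 0·(x - 1)² + 3/16·(x - 1)³.
With (x - 1) = 2/3: S(5/3) = -4/9.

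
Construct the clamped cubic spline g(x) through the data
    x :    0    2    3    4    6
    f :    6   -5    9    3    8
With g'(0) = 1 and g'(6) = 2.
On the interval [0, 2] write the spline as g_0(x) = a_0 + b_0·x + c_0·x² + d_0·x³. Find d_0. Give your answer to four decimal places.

With M_i denoting the second derivative at x_i, h_i = 2, 1, 1, 2, and Δ_i = (y_(i+1) − y_i)/h_i = -11/2, 14, -6, 5/2:
  2·M_0 + 6·M_1 + 1·M_2 = 6(Δ_1 - Δ_0) = 117
  1·M_1 + 4·M_2 + 1·M_3 = 6(Δ_2 - Δ_1) = -120
  1·M_2 + 6·M_3 + 2·M_4 = 6(Δ_3 - Δ_2) = 51
Clamped end conditions give two more equations: 2h_0·M_0 + h_0·M_1 = 6(Δ_0 - g'(0)) = -39 and h_3·M_3 + 2h_3·M_4 = 6(g'(6) - Δ_3) = -3.
Solving: M_0 = -1667/60, M_1 = 541/15, M_2 = -263/6, M_3 = 289/15, M_4 = -623/60.
On [0, 2], with g_0(x) = a_0 + b_0·x + c_0·x² + d_0·x³: c_0 = M_0/2 = -1667/120, d_0 = (M_1 - M_0)/(6h_0) = 1277/240, b_0 = Δ_0 - h_0(2M_0 + M_1)/6 = 1.

5.3208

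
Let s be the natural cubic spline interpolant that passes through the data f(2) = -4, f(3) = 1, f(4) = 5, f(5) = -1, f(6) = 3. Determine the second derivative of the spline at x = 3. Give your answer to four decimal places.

Let σ_i = s''(x_i). Step sizes h_i = 1, 1, 1, 1; slopes of the chords Δ_i = (y_(i+1) - y_i)/h_i = 5, 4, -6, 4.
  1·σ_0 + 4·σ_1 + 1·σ_2 = 6(Δ_1 - Δ_0) = -6
  1·σ_1 + 4·σ_2 + 1·σ_3 = 6(Δ_2 - Δ_1) = -60
  1·σ_2 + 4·σ_3 + 1·σ_4 = 6(Δ_3 - Δ_2) = 60
Natural end conditions: σ_0 = σ_4 = 0.
Forward elimination and back-substitution give σ_0 = 0, σ_1 = 15/4, σ_2 = -21, σ_3 = 81/4, σ_4 = 0.

3.7500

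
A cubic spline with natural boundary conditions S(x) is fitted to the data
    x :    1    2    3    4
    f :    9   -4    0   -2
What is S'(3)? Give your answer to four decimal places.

With M_i denoting the second derivative at x_i, h_i = 1, 1, 1, and Δ_i = (y_(i+1) − y_i)/h_i = -13, 4, -2:
  1·M_0 + 4·M_1 + 1·M_2 = 6(Δ_1 - Δ_0) = 102
  1·M_1 + 4·M_2 + 1·M_3 = 6(Δ_2 - Δ_1) = -36
Natural end conditions: M_0 = M_3 = 0.
Solving the tridiagonal system: M_0 = 0, M_1 = 148/5, M_2 = -82/5, M_3 = 0.
On [3, 4], S'(x) = b_2 + 2c_2·(x - 3) + 3d_2·(x - 3)² with b_2 = Δ_2 - h_2(2M_2 + M_3)/6 = 52/15, c_2 = M_2/2 = -41/5, d_2 = (M_3 - M_2)/(6h_2) = 41/15. So S'(3) = 52/15.

3.4667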